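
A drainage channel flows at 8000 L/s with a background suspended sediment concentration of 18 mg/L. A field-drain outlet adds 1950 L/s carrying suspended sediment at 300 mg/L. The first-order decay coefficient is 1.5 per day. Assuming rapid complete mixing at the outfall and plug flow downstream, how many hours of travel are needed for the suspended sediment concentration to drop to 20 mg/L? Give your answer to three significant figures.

20.8 h

Mass balance: C = (8000·18.00 + 1950·300.0) / 9950 = 729000/9950 = 73.27 mg/L.
73.27·exp(−k·t) = 20 → t = ln(73.27/20)/k = 74790 s = 20.77 h.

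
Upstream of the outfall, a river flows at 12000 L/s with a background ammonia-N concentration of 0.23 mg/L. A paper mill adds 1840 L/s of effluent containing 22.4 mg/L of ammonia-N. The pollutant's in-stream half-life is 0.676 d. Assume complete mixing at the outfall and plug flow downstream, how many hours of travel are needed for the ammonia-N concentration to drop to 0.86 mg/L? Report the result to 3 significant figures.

30.6 h

Mixed concentration C = ΣQC/ΣQ = (12000·0.2300 + 1840·22.40) / 13840 = 43980/13840 = 3.177 mg/L.
Half-life 0.676 d → k = ln 2 / 0.676 = 1.025 d⁻¹.
3.177·exp(−k·t) = 0.86 → t = ln(3.177/0.86)/k = 110100 s = 30.59 h.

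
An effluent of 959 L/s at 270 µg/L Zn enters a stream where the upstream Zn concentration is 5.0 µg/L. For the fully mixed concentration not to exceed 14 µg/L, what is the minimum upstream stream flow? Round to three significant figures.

27300 L/s

Set C_mix = 14: (Q·5.000 + 959.0·270.0) / (Q + 959.0) = 14
→ Q = 959.0·(270.0 − 14)/(14 − 5.000) = 27280 L/s.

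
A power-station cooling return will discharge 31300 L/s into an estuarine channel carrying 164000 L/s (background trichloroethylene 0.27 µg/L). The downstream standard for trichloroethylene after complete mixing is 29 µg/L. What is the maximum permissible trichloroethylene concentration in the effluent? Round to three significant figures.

At the limit, (Qr·Cr + Qe·Cₑ)/(Qr + Qe) = 29:
Cₑ = (195300·29 − 164000·0.2700) / 31300 = 179.5 µg/L.

180 µg/L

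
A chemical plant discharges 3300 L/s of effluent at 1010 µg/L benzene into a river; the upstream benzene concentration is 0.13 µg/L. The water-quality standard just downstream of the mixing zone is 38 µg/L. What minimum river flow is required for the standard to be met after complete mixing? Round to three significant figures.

Set C_mix = 38: (Q·0.1300 + 3300·1010) / (Q + 3300) = 38
→ Q = 3300·(1010 − 38)/(38 − 0.1300) = 84700 L/s.

84700 L/s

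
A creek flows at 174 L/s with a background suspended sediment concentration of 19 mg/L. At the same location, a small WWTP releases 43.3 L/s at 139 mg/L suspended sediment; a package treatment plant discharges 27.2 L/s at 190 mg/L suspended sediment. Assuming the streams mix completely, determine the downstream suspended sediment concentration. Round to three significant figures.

Mass balance: C = (174.0·19.00 + 43.30·139.0 + 27.20·190.0) / 244.5 = 14490/244.5 = 59.27 mg/L.

59.3 mg/L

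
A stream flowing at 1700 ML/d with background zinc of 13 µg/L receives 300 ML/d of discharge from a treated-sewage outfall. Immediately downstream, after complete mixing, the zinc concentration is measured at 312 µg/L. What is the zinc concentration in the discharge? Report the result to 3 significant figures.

2010 µg/L

Mass balance: 1700·13.00 + 300.0·Cₑ = 2000·312.0
→ Cₑ = (2000·312.0 − 1700·13.00) / 300.0 = 2006 µg/L.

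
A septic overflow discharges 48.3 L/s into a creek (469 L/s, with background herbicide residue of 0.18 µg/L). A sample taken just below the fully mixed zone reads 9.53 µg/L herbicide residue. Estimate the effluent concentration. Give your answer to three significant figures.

100 µg/L

Mass balance: 469.0·0.1800 + 48.30·Cₑ = 517.3·9.530
→ Cₑ = (517.3·9.530 − 469.0·0.1800) / 48.30 = 100.3 µg/L.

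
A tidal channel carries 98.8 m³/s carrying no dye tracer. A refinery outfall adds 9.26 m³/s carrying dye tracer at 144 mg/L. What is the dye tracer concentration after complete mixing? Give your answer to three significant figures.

12.3 mg/L

Conservation of mass: C = (98.80·0 + 9.260·144.0) / 108.1 = 1333/108.1 = 12.34 mg/L.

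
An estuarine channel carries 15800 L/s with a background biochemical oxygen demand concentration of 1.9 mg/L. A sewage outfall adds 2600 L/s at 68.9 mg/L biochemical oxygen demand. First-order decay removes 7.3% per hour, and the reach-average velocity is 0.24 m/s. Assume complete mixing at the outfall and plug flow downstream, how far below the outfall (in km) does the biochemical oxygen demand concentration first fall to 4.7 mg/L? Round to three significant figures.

10.1 km

Mixed concentration C = ΣQC/ΣQ = (15800·1.900 + 2600·68.90) / 18400 = 209200/18400 = 11.37 mg/L.
7.3%/h lost → k = −ln(1 − 0.073) = 0.07580 h⁻¹.
Set 11.37·exp(−k·t) = 4.7 → t = ln(11.37/4.7)/k = 41940 s = 11.65 h.
Distance = v·t = 0.24·41940 = 10070 m = 10.07 km.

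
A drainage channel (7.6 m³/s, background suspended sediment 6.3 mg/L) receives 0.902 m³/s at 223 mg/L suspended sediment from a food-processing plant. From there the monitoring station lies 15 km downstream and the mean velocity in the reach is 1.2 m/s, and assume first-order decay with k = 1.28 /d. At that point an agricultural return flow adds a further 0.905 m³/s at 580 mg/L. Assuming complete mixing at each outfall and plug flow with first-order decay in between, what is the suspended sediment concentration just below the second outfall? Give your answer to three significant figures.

77.8 mg/L

After mixing, C = (7.600·6.300 + 0.9020·223.0) / 8.502 = 249.0/8.502 = 29.29 mg/L; combined flow 8.502 m³/s.
Travel time t = 15·1000 / 1.2 = 12500 s = 3.472 h.
Decay over the reach: 29.29·exp(−kt) = 29.29·0.8310 = 24.34 mg/L.
Second outfall: C = (8.502·24.34 + 0.9050·580.0)/9.407 = 77.80 mg/L.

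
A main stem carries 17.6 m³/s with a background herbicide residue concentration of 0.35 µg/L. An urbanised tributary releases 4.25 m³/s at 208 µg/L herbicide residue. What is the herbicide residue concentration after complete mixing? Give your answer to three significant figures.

40.7 µg/L

Conservation of mass: C = (17.60·0.3500 + 4.250·208.0) / 21.85 = 890.2/21.85 = 40.74 µg/L.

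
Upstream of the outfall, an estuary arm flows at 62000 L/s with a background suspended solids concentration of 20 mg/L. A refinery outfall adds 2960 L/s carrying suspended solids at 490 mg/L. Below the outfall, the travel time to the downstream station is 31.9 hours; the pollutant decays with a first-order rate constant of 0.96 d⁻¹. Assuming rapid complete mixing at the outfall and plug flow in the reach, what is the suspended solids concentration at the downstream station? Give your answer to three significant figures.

11.6 mg/L

Mass balance: C = (62000·20.00 + 2960·490.0) / 64960 = 2690000/64960 = 41.42 mg/L.
After decay, C = 41.42 × e^(−kt) = 41.42 × 0.2792 = 11.56 mg/L.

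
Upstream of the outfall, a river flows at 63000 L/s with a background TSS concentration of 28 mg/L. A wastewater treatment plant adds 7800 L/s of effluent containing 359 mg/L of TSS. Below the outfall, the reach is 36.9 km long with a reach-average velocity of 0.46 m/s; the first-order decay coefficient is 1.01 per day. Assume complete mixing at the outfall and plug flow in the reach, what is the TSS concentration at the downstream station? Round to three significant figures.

25.2 mg/L

Flow-weighted average: C = (63000·28.00 + 7800·359.0) / 70800 = 4564000/70800 = 64.47 mg/L.
Travel time t = 36.9·1000 / 0.46 = 80220 s = 22.28 h.
First-order decay: C = 64.47·exp(−k·t) = 64.47·0.3915 = 25.24 mg/L.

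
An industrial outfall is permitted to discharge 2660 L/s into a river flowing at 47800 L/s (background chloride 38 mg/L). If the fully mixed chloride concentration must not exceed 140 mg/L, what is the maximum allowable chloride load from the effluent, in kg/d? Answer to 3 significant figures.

Mass balance at the limit: 47800·38.00 + 2660·Cₑ = 50460·140 → Cₑ = 1973 mg/L.
2660 L/s = 2.660 m³/s. Load = 2.660 m³/s × 1973 g/m³ × 86 400 s/d = 453400 kg/d.

453000 kg/d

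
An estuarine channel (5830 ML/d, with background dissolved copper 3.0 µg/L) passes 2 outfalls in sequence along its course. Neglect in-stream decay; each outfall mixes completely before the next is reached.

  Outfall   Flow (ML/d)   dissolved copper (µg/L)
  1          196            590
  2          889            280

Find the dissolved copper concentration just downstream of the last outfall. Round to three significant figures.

After outfall 1: Q = 5830 + 196.0 = 6026 ML/d; C = (5830·3.000 + 196.0·590.0)/6026 = 22.09 µg/L.
After outfall 2: Q = 6026 + 889.0 = 6915 ML/d; C = (6026·22.09 + 889.0·280.0)/6915 = 55.25 µg/L.

55.2 µg/L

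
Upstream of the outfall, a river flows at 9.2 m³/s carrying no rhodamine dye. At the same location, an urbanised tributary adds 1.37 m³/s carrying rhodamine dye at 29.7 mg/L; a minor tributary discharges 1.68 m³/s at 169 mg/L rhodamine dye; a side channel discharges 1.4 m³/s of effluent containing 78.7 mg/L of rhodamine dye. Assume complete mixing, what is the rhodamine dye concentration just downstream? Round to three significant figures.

31.9 mg/L

Mass balance: C = (9.200·0 + 1.370·29.70 + 1.680·169.0 + 1.400·78.70) / 13.65 = 434.8/13.65 = 31.85 mg/L.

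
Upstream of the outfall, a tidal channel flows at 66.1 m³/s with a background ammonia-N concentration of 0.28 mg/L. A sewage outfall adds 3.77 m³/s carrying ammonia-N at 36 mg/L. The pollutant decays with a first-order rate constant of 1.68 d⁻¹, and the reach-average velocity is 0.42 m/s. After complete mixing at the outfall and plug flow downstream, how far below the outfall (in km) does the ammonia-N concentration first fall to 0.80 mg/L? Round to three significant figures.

After mixing, C = (66.10·0.2800 + 3.770·36.00) / 69.87 = 154.2/69.87 = 2.207 mg/L.
Set 2.207·exp(−k·t) = 0.80 → t = ln(2.207/0.80)/k = 52200 s = 14.50 h.
Distance = v·t = 0.42·52200 = 21920 m = 21.92 km.

21.9 km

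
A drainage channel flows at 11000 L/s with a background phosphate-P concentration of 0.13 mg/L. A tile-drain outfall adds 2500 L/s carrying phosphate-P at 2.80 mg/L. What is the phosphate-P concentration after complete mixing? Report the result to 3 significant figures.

Flow-weighted average: C = (11000·0.1300 + 2500·2.800) / 13500 = 8430/13500 = 0.6244 mg/L.

0.624 mg/L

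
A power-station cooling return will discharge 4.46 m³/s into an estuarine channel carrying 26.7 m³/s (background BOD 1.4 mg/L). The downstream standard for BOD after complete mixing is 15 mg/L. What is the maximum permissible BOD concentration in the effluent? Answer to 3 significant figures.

96.4 mg/L

At the limit, (Qr·Cr + Qe·Cₑ)/(Qr + Qe) = 15:
Cₑ = (31.16·15 − 26.70·1.400) / 4.460 = 96.42 mg/L.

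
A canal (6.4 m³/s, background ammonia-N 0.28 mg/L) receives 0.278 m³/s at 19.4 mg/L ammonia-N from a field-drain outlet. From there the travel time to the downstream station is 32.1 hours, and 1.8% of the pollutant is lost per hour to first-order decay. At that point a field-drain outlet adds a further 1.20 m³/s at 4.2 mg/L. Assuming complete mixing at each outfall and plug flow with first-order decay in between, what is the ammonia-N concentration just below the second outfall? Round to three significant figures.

1.15 mg/L

Mixed concentration C = ΣQC/ΣQ = (6.400·0.2800 + 0.2780·19.40) / 6.678 = 7.185/6.678 = 1.076 mg/L; combined flow 6.678 m³/s.
1.8%/h lost → k = −ln(1 − 0.018) = 0.01816 h⁻¹.
First-order decay: C = 1.076·exp(−k·t) = 1.076·0.5582 = 0.6006 mg/L.
At the second outfall, C = (6.678·0.6006 + 1.200·4.200) / (6.678 + 1.200) = 1.149 mg/L.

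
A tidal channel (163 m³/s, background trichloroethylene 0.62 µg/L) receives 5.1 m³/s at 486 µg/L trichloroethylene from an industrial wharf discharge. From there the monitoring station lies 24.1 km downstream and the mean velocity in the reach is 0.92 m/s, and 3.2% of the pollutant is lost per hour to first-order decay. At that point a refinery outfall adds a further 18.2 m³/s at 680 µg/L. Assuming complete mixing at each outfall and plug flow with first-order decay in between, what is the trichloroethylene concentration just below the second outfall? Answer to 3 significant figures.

77.4 µg/L

Flow-weighted average: C = (163.0·0.6200 + 5.100·486.0) / 168.1 = 2580/168.1 = 15.35 µg/L; combined flow 168.1 m³/s.
Travel time t = 24.1·1000 / 0.92 = 26200 s = 7.277 h.
3.2%/h lost → k = −ln(1 − 0.032) = 0.03252 h⁻¹.
Applying C = C₀e^(−kt): 15.35 × 0.7893 = 12.11 µg/L.
At the second outfall, C = (168.1·12.11 + 18.20·680.0) / (168.1 + 18.20) = 77.36 µg/L.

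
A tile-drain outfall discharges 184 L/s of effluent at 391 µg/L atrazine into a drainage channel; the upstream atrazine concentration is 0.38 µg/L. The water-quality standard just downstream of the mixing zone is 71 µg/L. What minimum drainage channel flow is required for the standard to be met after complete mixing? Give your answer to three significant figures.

834 L/s

Set C_mix = 71: (Q·0.3800 + 184.0·391.0) / (Q + 184.0) = 71
→ Q = 184.0·(391.0 − 71)/(71 − 0.3800) = 833.8 L/s.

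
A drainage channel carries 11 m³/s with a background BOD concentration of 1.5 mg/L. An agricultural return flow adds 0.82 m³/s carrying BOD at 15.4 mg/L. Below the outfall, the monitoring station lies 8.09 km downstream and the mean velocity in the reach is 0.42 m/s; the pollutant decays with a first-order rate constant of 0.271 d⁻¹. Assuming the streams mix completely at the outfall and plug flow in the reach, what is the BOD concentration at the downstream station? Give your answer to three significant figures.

2.32 mg/L

After mixing, C = (11.00·1.500 + 0.8200·15.40) / 11.82 = 29.13/11.82 = 2.464 mg/L.
Travel time t = 8.09·1000 / 0.42 = 19260 s = 5.351 h.
Applying C = C₀e^(−kt): 2.464 × 0.9414 = 2.320 mg/L.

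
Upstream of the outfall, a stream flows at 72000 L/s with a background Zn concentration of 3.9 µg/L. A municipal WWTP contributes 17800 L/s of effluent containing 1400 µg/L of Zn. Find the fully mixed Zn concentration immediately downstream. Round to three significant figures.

Flow-weighted average: C = (72000·3.900 + 17800·1400) / 89800 = 25200000/89800 = 280.6 µg/L.

281 µg/L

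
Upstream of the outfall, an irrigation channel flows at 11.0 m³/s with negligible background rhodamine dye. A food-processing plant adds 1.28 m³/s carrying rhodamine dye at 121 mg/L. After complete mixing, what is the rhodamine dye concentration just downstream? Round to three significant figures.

12.6 mg/L

Mixed concentration C = ΣQC/ΣQ = (11.00·0 + 1.280·121.0) / 12.28 = 154.9/12.28 = 12.61 mg/L.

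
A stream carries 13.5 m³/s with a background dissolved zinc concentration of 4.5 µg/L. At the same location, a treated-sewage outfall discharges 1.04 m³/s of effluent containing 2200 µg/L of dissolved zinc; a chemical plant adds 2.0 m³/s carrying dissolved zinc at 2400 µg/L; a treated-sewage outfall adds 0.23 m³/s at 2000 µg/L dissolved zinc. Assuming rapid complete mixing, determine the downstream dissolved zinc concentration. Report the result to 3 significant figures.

454 µg/L

Mass balance: C = (13.50·4.500 + 1.040·2200 + 2.000·2400 + 0.2300·2000) / 16.77 = 7609/16.77 = 453.7 µg/L.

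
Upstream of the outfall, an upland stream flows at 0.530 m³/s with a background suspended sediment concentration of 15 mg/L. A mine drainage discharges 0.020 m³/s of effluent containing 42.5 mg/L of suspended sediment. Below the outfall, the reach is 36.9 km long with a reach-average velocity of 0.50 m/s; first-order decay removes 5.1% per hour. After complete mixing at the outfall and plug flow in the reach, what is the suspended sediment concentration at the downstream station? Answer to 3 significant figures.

5.47 mg/L

Mixed concentration C = ΣQC/ΣQ = (0.5300·15.00 + 0.02000·42.50) / 0.5500 = 8.800/0.5500 = 16.00 mg/L.
Travel time t = 36.9·1000 / 0.50 = 73800 s = 20.50 h.
5.1%/h lost → k = −ln(1 − 0.051) = 0.05235 h⁻¹.
Applying C = C₀e^(−kt): 16.00 × 0.3419 = 5.471 mg/L.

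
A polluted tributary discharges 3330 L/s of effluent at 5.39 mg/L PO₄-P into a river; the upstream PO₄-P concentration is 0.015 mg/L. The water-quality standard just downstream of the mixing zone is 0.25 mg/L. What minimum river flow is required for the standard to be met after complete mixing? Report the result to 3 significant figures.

Set C_mix = 0.25: (Q·0.01500 + 3330·5.390) / (Q + 3330) = 0.25
→ Q = 3330·(5.390 − 0.25)/(0.25 − 0.01500) = 72830 L/s.

72800 L/s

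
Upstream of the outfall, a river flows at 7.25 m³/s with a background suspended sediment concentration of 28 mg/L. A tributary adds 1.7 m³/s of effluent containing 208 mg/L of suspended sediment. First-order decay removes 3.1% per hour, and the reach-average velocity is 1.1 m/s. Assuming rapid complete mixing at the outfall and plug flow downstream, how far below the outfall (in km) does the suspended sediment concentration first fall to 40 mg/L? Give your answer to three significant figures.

Conservation of mass: C = (7.250·28.00 + 1.700·208.0) / 8.950 = 556.6/8.950 = 62.19 mg/L.
3.1%/h lost → k = −ln(1 − 0.031) = 0.03149 h⁻¹.
Set 62.19·exp(−k·t) = 40 → t = ln(62.19/40)/k = 50450 s = 14.01 h.
Distance = v·t = 1.1·50450 = 55500 m = 55.50 km.

55.5 km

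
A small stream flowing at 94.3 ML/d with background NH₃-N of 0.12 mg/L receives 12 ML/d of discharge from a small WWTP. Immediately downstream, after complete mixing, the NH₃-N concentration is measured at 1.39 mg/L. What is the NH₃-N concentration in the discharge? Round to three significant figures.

11.4 mg/L

Mass balance: 94.30·0.1200 + 12.00·Cₑ = 106.3·1.390
→ Cₑ = (106.3·1.390 − 94.30·0.1200) / 12.00 = 11.37 mg/L.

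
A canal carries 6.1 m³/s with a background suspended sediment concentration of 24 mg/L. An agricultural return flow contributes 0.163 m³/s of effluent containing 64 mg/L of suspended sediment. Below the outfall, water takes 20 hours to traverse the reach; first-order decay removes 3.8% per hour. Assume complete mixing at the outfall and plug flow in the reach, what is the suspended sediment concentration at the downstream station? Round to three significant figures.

After mixing, C = (6.100·24.00 + 0.1630·64.00) / 6.263 = 156.8/6.263 = 25.04 mg/L.
3.8%/h lost → k = −ln(1 − 0.038) = 0.03874 h⁻¹.
Applying C = C₀e^(−kt): 25.04 × 0.4608 = 11.54 mg/L.

11.5 mg/L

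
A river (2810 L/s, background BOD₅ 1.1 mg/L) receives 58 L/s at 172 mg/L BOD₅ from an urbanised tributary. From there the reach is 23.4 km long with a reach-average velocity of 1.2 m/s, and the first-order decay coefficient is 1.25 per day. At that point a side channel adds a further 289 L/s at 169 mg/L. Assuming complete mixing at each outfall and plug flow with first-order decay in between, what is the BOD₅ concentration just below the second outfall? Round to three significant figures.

Conservation of mass: C = (2810·1.100 + 58.00·172.0) / 2868 = 13070/2868 = 4.556 mg/L; combined flow 2868 L/s.
Travel time t = 23.4·1000 / 1.2 = 19500 s = 5.417 h.
Applying C = C₀e^(−kt): 4.556 × 0.7542 = 3.436 mg/L.
At the second outfall, C = (2868·3.436 + 289.0·169.0) / (2868 + 289.0) = 18.59 mg/L.

18.6 mg/L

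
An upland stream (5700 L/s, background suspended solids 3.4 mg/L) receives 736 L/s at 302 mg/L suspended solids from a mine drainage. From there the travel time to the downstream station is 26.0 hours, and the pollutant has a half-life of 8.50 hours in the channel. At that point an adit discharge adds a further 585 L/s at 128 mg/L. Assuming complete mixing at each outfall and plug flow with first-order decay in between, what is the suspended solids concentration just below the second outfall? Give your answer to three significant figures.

14.8 mg/L

After mixing, C = (5700·3.400 + 736.0·302.0) / 6436 = 241700/6436 = 37.55 mg/L; combined flow 6436 L/s.
Half-life 8.50 h → k = ln 2 / 8.50 = 0.08155 h⁻¹ = 1.957 d⁻¹.
Decay over the reach: 37.55·exp(−kt) = 37.55·0.1200 = 4.506 mg/L.
At the second outfall, C = (6436·4.506 + 585.0·128.0) / (6436 + 585.0) = 14.80 mg/L.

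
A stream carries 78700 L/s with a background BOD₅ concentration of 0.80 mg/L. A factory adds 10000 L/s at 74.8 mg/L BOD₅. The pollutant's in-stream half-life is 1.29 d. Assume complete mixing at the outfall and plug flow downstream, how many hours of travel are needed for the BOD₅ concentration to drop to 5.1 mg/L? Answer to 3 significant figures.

Conservation of mass: C = (78700·0.8000 + 10000·74.80) / 88700 = 811000/88700 = 9.143 mg/L.
Half-life 1.29 d → k = ln 2 / 1.29 = 0.5373 d⁻¹.
9.143·exp(−k·t) = 5.1 → t = ln(9.143/5.1)/k = 93860 s = 26.07 h.

26.1 h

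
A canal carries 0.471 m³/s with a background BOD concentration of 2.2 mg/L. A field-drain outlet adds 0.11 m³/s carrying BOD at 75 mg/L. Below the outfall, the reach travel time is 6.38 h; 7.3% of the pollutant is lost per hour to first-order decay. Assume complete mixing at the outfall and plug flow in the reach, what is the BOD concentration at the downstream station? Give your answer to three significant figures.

9.85 mg/L

Flow-weighted average: C = (0.4710·2.200 + 0.1100·75.00) / 0.5810 = 9.286/0.5810 = 15.98 mg/L.
7.3%/h lost → k = −ln(1 − 0.073) = 0.07580 h⁻¹.
Applying C = C₀e^(−kt): 15.98 × 0.6166 = 9.854 mg/L.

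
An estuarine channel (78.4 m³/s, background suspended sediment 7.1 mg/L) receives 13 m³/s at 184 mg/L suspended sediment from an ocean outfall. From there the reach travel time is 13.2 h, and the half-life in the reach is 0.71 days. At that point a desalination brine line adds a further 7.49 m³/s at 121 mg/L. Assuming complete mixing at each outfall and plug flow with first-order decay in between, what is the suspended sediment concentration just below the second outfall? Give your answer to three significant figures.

Flow-weighted average: C = (78.40·7.100 + 13.00·184.0) / 91.40 = 2949/91.40 = 32.26 mg/L; combined flow 91.40 m³/s.
Half-life 0.71 d → k = ln 2 / 0.71 = 0.9763 d⁻¹.
Applying C = C₀e^(−kt): 32.26 × 0.5845 = 18.86 mg/L.
Second outfall: C = (91.40·18.86 + 7.490·121.0)/98.89 = 26.59 mg/L.

26.6 mg/L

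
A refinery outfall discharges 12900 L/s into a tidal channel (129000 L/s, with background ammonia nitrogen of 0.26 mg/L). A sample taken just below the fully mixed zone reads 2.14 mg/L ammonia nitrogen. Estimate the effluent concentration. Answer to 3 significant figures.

Mass balance: 129000·0.2600 + 12900·Cₑ = 141900·2.140
→ Cₑ = (141900·2.140 − 129000·0.2600) / 12900 = 20.94 mg/L.

20.9 mg/L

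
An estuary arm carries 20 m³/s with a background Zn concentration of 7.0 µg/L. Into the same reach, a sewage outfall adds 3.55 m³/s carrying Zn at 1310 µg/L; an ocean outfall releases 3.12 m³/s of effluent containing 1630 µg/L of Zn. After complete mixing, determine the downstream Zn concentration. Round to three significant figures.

Flow-weighted average: C = (20.00·7.000 + 3.550·1310 + 3.120·1630) / 26.67 = 9876/26.67 = 370.3 µg/L.

370 µg/L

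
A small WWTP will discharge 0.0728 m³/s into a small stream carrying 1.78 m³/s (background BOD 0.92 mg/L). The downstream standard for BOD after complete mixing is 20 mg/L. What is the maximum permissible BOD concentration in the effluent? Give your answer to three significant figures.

At the limit, (Qr·Cr + Qe·Cₑ)/(Qr + Qe) = 20:
Cₑ = (1.853·20 − 1.780·0.9200) / 0.07280 = 486.5 mg/L.

487 mg/L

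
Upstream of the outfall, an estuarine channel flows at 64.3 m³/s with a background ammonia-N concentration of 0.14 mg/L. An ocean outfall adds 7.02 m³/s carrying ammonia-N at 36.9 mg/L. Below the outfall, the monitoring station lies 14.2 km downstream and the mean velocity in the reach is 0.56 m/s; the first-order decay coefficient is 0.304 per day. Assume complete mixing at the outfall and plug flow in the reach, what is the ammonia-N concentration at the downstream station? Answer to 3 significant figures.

Mass balance: C = (64.30·0.1400 + 7.020·36.90) / 71.32 = 268.0/71.32 = 3.758 mg/L.
Travel time t = 14.2·1000 / 0.56 = 25360 s = 7.044 h.
Applying C = C₀e^(−kt): 3.758 × 0.9146 = 3.437 mg/L.

3.44 mg/L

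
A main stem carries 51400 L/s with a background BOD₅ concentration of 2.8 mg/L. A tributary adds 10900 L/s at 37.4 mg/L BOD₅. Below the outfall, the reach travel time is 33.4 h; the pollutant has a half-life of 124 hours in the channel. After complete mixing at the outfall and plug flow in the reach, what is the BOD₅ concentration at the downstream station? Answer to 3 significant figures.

7.35 mg/L

Mass balance: C = (51400·2.800 + 10900·37.40) / 62300 = 551600/62300 = 8.854 mg/L.
Half-life 124 h → k = ln 2 / 124 = 0.005590 h⁻¹ = 0.1342 d⁻¹.
Decay over the reach: 8.854·exp(−kt) = 8.854·0.8297 = 7.346 mg/L.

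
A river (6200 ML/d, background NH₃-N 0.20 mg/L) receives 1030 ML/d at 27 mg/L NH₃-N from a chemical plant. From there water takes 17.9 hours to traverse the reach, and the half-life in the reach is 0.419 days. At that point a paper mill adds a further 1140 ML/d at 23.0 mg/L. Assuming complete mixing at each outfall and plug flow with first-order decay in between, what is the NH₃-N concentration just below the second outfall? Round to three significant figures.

4.14 mg/L

Conservation of mass: C = (6200·0.2000 + 1030·27.00) / 7230 = 29050/7230 = 4.018 mg/L; combined flow 7230 ML/d.
Half-life 0.419 d → k = ln 2 / 0.419 = 1.654 d⁻¹.
First-order decay: C = 4.018·exp(−k·t) = 4.018·0.2912 = 1.170 mg/L.
Second outfall: C = (7230·1.170 + 1140·23.00)/8370 = 4.143 mg/L.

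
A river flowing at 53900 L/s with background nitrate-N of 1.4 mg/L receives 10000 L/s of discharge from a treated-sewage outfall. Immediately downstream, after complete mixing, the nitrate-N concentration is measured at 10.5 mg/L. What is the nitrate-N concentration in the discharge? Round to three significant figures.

Mass balance: 53900·1.400 + 10000·Cₑ = 63900·10.50
→ Cₑ = (63900·10.50 − 53900·1.400) / 10000 = 59.55 mg/L.

59.5 mg/L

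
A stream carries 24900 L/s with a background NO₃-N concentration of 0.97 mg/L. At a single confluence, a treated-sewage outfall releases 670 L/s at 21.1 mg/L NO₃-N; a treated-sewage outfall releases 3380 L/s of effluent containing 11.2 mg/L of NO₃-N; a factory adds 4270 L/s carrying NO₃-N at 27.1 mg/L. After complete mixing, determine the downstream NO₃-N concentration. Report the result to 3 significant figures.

Flow-weighted average: C = (24900·0.9700 + 670.0·21.10 + 3380·11.20 + 4270·27.10) / 33220 = 191900/33220 = 5.776 mg/L.

5.78 mg/L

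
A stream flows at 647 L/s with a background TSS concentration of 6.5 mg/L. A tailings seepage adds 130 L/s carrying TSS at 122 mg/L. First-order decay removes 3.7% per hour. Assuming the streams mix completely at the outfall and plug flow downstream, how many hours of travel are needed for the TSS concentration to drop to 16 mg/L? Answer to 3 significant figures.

12.7 h

After mixing, C = (647.0·6.500 + 130.0·122.0) / 777.0 = 20070/777.0 = 25.82 mg/L.
3.7%/h lost → k = −ln(1 − 0.037) = 0.03770 h⁻¹.
25.82·exp(−k·t) = 16 → t = ln(25.82/16)/k = 45710 s = 12.70 h.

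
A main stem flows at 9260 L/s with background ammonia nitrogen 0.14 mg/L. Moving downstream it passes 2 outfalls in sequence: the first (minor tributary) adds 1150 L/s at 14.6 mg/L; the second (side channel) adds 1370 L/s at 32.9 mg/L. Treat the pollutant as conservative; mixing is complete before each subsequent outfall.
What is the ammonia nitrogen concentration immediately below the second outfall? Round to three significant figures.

Below outfall 1: Q → 10410 L/s, C = (9260·0.1400 + 1150·14.60)/10410 = 1.737 mg/L.
Below outfall 2: Q → 11780 L/s, C = (10410·1.737 + 1370·32.90)/11780 = 5.362 mg/L.

5.36 mg/L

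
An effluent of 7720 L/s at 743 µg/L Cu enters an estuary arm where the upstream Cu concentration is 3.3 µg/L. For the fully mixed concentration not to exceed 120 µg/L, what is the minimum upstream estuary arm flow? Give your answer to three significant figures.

41200 L/s

Set C_mix = 120: (Q·3.300 + 7720·743.0) / (Q + 7720) = 120
→ Q = 7720·(743.0 − 120)/(120 − 3.300) = 41210 L/s.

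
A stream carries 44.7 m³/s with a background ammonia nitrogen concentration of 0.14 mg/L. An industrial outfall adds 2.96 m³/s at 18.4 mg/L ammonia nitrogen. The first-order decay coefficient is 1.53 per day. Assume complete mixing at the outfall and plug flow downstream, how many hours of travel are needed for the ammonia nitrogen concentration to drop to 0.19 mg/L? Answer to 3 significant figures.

29.9 h

Flow-weighted average: C = (44.70·0.1400 + 2.960·18.40) / 47.66 = 60.72/47.66 = 1.274 mg/L.
1.274·exp(−k·t) = 0.19 → t = ln(1.274/0.19)/k = 107500 s = 29.85 h.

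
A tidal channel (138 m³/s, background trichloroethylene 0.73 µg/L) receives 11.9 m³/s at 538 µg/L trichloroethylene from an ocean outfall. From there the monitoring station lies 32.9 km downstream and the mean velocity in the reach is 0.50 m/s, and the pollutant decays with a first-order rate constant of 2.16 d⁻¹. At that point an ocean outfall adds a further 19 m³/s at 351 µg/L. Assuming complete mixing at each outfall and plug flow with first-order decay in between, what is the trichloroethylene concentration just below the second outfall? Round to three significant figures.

Mass balance: C = (138.0·0.7300 + 11.90·538.0) / 149.9 = 6503/149.9 = 43.38 µg/L; combined flow 149.9 m³/s.
Travel time t = 32.9·1000 / 0.50 = 65800 s = 18.28 h.
Decay over the reach: 43.38·exp(−kt) = 43.38·0.1930 = 8.373 µg/L.
Second outfall: C = (149.9·8.373 + 19.00·351.0)/168.9 = 46.92 µg/L.

46.9 µg/L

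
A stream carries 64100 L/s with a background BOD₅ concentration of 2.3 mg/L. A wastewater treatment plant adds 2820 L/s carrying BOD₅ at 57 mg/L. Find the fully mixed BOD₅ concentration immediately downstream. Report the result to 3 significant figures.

Conservation of mass: C = (64100·2.300 + 2820·57.00) / 66920 = 308200/66920 = 4.605 mg/L.

4.61 mg/L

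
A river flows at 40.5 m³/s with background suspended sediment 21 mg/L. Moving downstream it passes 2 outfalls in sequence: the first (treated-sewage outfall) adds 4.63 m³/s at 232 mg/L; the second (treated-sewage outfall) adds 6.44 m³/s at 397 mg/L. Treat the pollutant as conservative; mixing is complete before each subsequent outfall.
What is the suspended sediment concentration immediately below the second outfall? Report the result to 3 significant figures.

Outfall 1: combined Q = 45.13 m³/s; C = (40.50·21.00 + 4.630·232.0)/45.13 = 42.65 mg/L.
Outfall 2: combined Q = 51.57 m³/s; C = (45.13·42.65 + 6.440·397.0)/51.57 = 86.90 mg/L.

86.9 mg/L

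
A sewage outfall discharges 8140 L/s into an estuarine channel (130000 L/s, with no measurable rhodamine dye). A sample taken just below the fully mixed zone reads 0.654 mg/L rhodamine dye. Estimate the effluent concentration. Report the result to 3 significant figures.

Mass balance: 130000·0 + 8140·Cₑ = 138100·0.6540
→ Cₑ = (138100·0.6540 − 130000·0) / 8140 = 11.10 mg/L.

11.1 mg/L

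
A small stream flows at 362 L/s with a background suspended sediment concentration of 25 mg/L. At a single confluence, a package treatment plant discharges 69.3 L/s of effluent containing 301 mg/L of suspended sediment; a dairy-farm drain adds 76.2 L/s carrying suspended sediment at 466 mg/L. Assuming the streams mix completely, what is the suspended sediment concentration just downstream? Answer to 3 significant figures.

129 mg/L

Flow-weighted average: C = (362.0·25.00 + 69.30·301.0 + 76.20·466.0) / 507.5 = 65420/507.5 = 128.9 mg/L.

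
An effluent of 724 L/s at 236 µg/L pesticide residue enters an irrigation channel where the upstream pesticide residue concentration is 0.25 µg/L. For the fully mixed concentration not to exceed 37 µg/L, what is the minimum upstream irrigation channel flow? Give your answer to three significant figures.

Set C_mix = 37: (Q·0.2500 + 724.0·236.0) / (Q + 724.0) = 37
→ Q = 724.0·(236.0 − 37)/(37 − 0.2500) = 3920 L/s.

3920 L/s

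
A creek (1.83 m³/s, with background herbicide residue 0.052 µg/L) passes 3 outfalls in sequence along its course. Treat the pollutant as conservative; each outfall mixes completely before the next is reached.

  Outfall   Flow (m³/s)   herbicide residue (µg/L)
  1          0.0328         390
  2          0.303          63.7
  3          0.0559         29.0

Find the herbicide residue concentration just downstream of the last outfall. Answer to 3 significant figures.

15.2 µg/L

Outfall 1: combined Q = 1.863 m³/s; C = (1.830·0.05200 + 0.03280·390.0)/1.863 = 6.918 µg/L.
Outfall 2: combined Q = 2.166 m³/s; C = (1.863·6.918 + 0.3030·63.70)/2.166 = 14.86 µg/L.
Outfall 3: combined Q = 2.222 m³/s; C = (2.166·14.86 + 0.05590·29.00)/2.222 = 15.22 µg/L.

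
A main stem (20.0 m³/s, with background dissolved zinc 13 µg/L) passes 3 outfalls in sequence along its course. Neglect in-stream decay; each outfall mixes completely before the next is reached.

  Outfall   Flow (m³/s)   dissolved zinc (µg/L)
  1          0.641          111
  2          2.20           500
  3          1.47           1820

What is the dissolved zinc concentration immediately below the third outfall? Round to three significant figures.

169 µg/L

Outfall 1: combined Q = 20.64 m³/s; C = (20.00·13.00 + 0.6410·111.0)/20.64 = 16.04 µg/L.
Outfall 2: combined Q = 22.84 m³/s; C = (20.64·16.04 + 2.200·500.0)/22.84 = 62.66 µg/L.
Outfall 3: combined Q = 24.31 m³/s; C = (22.84·62.66 + 1.470·1820)/24.31 = 168.9 µg/L.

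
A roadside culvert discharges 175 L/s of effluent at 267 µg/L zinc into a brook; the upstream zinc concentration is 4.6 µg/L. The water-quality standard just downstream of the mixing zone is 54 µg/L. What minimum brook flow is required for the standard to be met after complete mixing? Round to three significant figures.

755 L/s

Set C_mix = 54: (Q·4.600 + 175.0·267.0) / (Q + 175.0) = 54
→ Q = 175.0·(267.0 − 54)/(54 − 4.600) = 754.6 L/s.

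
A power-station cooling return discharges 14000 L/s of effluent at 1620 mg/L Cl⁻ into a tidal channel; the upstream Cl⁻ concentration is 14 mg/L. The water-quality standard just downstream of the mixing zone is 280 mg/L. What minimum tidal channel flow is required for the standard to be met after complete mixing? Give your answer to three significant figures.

70500 L/s

Set C_mix = 280: (Q·14.00 + 14000·1620) / (Q + 14000) = 280
→ Q = 14000·(1620 − 280)/(280 − 14.00) = 70530 L/s.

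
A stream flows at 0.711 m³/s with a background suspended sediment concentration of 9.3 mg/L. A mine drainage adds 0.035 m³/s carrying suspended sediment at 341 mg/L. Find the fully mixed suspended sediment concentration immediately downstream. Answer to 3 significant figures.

24.9 mg/L

After mixing, C = (0.7110·9.300 + 0.03500·341.0) / 0.7460 = 18.55/0.7460 = 24.86 mg/L.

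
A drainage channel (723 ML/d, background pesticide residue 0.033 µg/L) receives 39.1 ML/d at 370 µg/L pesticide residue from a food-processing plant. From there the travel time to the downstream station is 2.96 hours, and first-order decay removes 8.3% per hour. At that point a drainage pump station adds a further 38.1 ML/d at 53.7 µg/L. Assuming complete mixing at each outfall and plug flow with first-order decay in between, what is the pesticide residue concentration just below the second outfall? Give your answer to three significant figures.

Conservation of mass: C = (723.0·0.03300 + 39.10·370.0) / 762.1 = 14490/762.1 = 19.01 µg/L; combined flow 762.1 ML/d.
8.3%/h lost → k = −ln(1 − 0.083) = 0.08665 h⁻¹.
Decay over the reach: 19.01·exp(−kt) = 19.01·0.7738 = 14.71 µg/L.
Second outfall: C = (762.1·14.71 + 38.10·53.70)/800.2 = 16.57 µg/L.

16.6 µg/L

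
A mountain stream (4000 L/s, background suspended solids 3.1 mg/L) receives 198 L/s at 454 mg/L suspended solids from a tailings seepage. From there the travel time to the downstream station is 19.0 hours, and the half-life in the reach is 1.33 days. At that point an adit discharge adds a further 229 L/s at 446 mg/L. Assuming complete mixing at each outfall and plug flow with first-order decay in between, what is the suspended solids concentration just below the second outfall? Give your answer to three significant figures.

38.4 mg/L

Mass balance: C = (4000·3.100 + 198.0·454.0) / 4198 = 102300/4198 = 24.37 mg/L; combined flow 4198 L/s.
Half-life 1.33 d → k = ln 2 / 1.33 = 0.5212 d⁻¹.
After decay, C = 24.37 × e^(−kt) = 24.37 × 0.6619 = 16.13 mg/L.
At the second outfall, C = (4198·16.13 + 229.0·446.0) / (4198 + 229.0) = 38.37 mg/L.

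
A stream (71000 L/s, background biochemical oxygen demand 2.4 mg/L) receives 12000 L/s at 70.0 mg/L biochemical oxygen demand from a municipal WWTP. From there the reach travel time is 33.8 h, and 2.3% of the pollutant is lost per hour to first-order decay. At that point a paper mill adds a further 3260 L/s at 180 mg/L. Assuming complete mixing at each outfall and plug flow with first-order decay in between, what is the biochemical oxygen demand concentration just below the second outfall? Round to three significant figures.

12.1 mg/L

Conservation of mass: C = (71000·2.400 + 12000·70.00) / 83000 = 1010000/83000 = 12.17 mg/L; combined flow 83000 L/s.
2.3%/h lost → k = −ln(1 − 0.023) = 0.02327 h⁻¹.
Applying C = C₀e^(−kt): 12.17 × 0.4554 = 5.544 mg/L.
Second outfall: C = (83000·5.544 + 3260·180.0)/86260 = 12.14 mg/L.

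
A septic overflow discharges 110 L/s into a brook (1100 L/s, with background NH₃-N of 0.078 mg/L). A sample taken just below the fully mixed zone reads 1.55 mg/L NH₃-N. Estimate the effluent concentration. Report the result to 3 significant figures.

Mass balance: 1100·0.07800 + 110.0·Cₑ = 1210·1.550
→ Cₑ = (1210·1.550 − 1100·0.07800) / 110.0 = 16.27 mg/L.

16.3 mg/L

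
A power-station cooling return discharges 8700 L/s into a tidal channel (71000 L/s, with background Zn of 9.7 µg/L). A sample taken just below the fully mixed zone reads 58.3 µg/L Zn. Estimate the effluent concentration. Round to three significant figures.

455 µg/L

Mass balance: 71000·9.700 + 8700·Cₑ = 79700·58.30
→ Cₑ = (79700·58.30 − 71000·9.700) / 8700 = 454.9 µg/L.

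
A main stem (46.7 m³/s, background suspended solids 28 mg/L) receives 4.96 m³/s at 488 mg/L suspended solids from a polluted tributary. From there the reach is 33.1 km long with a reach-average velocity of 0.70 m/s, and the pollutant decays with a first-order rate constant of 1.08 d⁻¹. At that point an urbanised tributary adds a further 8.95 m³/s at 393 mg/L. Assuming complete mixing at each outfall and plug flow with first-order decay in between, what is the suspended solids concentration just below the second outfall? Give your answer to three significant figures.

After mixing, C = (46.70·28.00 + 4.960·488.0) / 51.66 = 3728/51.66 = 72.17 mg/L; combined flow 51.66 m³/s.
Travel time t = 33.1·1000 / 0.70 = 47290 s = 13.13 h.
First-order decay: C = 72.17·exp(−k·t) = 72.17·0.5537 = 39.96 mg/L.
At the second outfall, C = (51.66·39.96 + 8.950·393.0) / (51.66 + 8.950) = 92.09 mg/L.

92.1 mg/L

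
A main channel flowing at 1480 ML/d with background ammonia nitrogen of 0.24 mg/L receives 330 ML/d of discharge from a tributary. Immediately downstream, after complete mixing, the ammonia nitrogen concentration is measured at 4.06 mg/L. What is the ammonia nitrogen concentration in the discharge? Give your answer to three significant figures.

21.2 mg/L

Mass balance: 1480·0.2400 + 330.0·Cₑ = 1810·4.060
→ Cₑ = (1810·4.060 − 1480·0.2400) / 330.0 = 21.19 mg/L.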